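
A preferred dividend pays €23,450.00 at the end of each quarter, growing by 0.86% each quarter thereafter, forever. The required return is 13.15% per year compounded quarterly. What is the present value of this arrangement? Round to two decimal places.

€966,014.42

Periodic rate r = 0.1315/4 per quarter.
Growing perpetuity (Gordon): PV = PMT₁ / (r − g) = 23,450 / (r − 0.0086) = €966,014.42.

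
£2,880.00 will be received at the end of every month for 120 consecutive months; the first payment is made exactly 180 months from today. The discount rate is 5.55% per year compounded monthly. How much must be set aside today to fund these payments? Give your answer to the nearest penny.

£115,918.82

Ordinary annuity of 120 payments, first payment at period 180.
Periodic rate r = 0.0555/12 per month; n is counted in months.
The ordinary-annuity PV formula values the stream one period before the first payment (period 179); discount that back 179 periods:
PV₀ = 2,880 × [1 − (1+r)^−120] / r × (1+r)^−179 = £115,918.82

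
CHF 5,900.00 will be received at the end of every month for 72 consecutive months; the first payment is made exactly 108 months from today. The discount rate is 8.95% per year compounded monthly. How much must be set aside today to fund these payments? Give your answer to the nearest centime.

Ordinary annuity of 72 payments, first payment at period 108.
Periodic rate r = 0.0895/12 per month; n is counted in months.
The ordinary-annuity PV formula values the stream one period before the first payment (period 107); discount that back 107 periods:
PV₀ = 5,900 × [1 − (1+r)^−72] / r × (1+r)^−107 = CHF 148,000.38

CHF 148,000.38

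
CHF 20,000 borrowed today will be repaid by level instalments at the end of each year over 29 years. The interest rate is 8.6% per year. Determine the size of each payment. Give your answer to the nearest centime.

Level ordinary annuity; solve PV = PMT × [(1 − (1+r)^−n)/r] for PMT.
Periodic rate r = 0.086 per year.
With n = 29: PMT = 20,000 / ([(1 − (1+r)^−n)/r]) = CHF 1,893.02

CHF 1,893.02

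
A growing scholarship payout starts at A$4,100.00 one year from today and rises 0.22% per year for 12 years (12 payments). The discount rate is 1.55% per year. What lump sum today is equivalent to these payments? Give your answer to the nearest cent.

A$45,107.05

Periodic rate r = 0.0155 per year.
Growing ordinary annuity: PV = PMT₁ × [1 − ((1+g)/(1+r))^n] / (r − g) = 4,100 × [1 − ((1+0.0022)/(1+r))^12] / (r − 0.0022) = A$45,107.05.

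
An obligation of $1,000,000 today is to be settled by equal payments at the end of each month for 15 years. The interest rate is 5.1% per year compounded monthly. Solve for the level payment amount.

$7,960.13

Level ordinary annuity; solve PV = PMT × [(1 − (1+r)^−n)/r] for PMT.
Periodic rate r = 0.051/12 per month; n is counted in months.
With n = 180: PMT = 1,000,000 / ([(1 − (1+r)^−n)/r]) = $7,960.13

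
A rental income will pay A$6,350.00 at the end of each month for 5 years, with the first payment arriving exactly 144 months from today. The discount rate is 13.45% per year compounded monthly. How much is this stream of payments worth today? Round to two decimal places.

A$56,122.21

Ordinary annuity of 60 payments, first payment at period 144.
Periodic rate r = 0.1345/12 per month; n is counted in months.
The ordinary-annuity PV formula values the stream one period before the first payment (period 143); discount that back 143 periods:
PV₀ = 6,350 × [1 − (1+r)^−60] / r × (1+r)^−143 = A$56,122.21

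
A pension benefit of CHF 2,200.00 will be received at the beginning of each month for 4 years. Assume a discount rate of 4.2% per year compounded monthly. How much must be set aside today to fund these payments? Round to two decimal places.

CHF 97,389.96

This is an annuity due: 48 payments of CHF 2,200.00 at the beginning of each month.
Periodic rate r = 0.042/12 per month; n is counted in months.
PV = PMT × [(1 − (1+r)^−n)/r] × (1+r) = 2,200 × [1 − (1+r)^−48] / r × (1+r) = CHF 97,389.96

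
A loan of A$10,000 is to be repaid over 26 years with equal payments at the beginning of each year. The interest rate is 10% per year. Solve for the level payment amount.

A$992.35

Level annuity due; solve PV = PMT × [(1 − (1+r)^−n)/r] × (1+r) for PMT.
Periodic rate r = 0.1 per year.
With n = 26: PMT = 10,000 / ([(1 − (1+r)^−n)/r] × (1+r)) = A$992.35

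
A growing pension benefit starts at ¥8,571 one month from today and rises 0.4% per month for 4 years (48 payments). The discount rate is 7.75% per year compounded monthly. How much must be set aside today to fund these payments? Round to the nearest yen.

Periodic rate r = 0.0775/12 per month; n is counted in months.
Growing ordinary annuity: PV = PMT₁ × [1 − ((1+g)/(1+r))^n] / (r − g) = 8,571 × [1 − ((1+0.004)/(1+r))^48] / (r − 0.004) = ¥386,160.

¥386,160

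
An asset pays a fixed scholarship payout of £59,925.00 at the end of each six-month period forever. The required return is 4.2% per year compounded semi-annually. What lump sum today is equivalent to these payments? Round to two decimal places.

Periodic rate r = 0.042/2 per half-year.
Level perpetuity: PV = PMT / r = 59,925 / (0.042/2) = £2,853,571.43.

£2,853,571.43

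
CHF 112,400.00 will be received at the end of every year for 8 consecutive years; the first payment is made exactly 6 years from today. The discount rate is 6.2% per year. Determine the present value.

Ordinary annuity of 8 payments, first payment at period 6.
Periodic rate r = 0.062 per year.
The ordinary-annuity PV formula values the stream one period before the first payment (period 5); discount that back 5 periods:
PV₀ = 112,400 × [1 − (1+r)^−8] / r × (1+r)^−5 = CHF 512,614.04

CHF 512,614.04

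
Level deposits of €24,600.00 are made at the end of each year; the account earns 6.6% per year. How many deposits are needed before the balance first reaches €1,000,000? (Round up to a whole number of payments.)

Periodic rate r = 0.066 per year.
Ordinary annuity FV: 1,000,000 = 24,600 × [((1+r)^n − 1)/r].
(1+r)^n = 1 + 1,000,000 × r / 24,600, so n = ln(1 + 1,000,000·r/24,600) / ln(1+r) = 20.40.
Round up to a whole number of payments: n = 21.

21 payments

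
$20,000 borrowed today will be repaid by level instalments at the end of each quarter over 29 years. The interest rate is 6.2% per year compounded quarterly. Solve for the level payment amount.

$372.56

Level ordinary annuity; solve PV = PMT × [(1 − (1+r)^−n)/r] for PMT.
Periodic rate r = 0.062/4 per quarter; n is counted in quarters.
With n = 116: PMT = 20,000 / ([(1 − (1+r)^−n)/r]) = $372.56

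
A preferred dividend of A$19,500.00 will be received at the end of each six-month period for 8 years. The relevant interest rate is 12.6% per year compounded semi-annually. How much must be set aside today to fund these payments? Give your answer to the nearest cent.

This is an ordinary annuity: 16 payments of A$19,500.00 at the end of each six-month period.
Periodic rate r = 0.126/2 per half-year; n is counted in half-years.
PV = PMT × [(1 − (1+r)^−n)/r] = 19,500 × [1 − (1+r)^−16] / r = A$193,067.82

A$193,067.82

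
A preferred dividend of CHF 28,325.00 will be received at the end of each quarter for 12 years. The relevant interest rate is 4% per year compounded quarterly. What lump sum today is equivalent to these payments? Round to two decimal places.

This is an ordinary annuity: 48 payments of CHF 28,325.00 at the end of each quarter.
Periodic rate r = 0.04/4 per quarter; n is counted in quarters.
PV = PMT × [(1 − (1+r)^−n)/r] = 28,325 × [1 − (1+r)^−48] / r = CHF 1,075,612.40

CHF 1,075,612.40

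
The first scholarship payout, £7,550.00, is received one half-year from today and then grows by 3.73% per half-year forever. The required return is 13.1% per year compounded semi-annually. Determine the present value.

£267,730.50

Periodic rate r = 0.131/2 per half-year.
Growing perpetuity (Gordon): PV = PMT₁ / (r − g) = 7,550 / (r − 0.0373) = £267,730.50.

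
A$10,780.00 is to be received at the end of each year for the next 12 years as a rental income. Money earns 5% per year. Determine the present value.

A$95,545.85

This is an ordinary annuity: 12 payments of A$10,780.00 at the end of each year.
Periodic rate r = 0.05 per year.
PV = PMT × [(1 − (1+r)^−n)/r] = 10,780 × [1 − (1+r)^−12] / r = A$95,545.85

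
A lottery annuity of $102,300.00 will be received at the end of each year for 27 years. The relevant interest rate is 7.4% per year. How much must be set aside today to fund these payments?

This is an ordinary annuity: 27 payments of $102,300.00 at the end of each year.
Periodic rate r = 0.074 per year.
PV = PMT × [(1 − (1+r)^−n)/r] = 102,300 × [1 − (1+r)^−27] / r = $1,181,278.60

$1,181,278.60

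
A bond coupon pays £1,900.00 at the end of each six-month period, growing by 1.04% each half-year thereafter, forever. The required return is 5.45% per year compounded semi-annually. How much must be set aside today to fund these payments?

£112,759.64

Periodic rate r = 0.0545/2 per half-year.
Growing perpetuity (Gordon): PV = PMT₁ / (r − g) = 1,900 / (r − 0.0104) = £112,759.64.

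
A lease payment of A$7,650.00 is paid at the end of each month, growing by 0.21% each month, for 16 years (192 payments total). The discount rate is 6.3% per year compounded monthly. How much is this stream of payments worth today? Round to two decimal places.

Periodic rate r = 0.063/12 per month; n is counted in months.
Growing ordinary annuity: PV = PMT₁ × [1 − ((1+g)/(1+r))^n] / (r − g) = 7,650 × [1 − ((1+0.0021)/(1+r))^192] / (r − 0.0021) = A$1,099,185.40.

A$1,099,185.40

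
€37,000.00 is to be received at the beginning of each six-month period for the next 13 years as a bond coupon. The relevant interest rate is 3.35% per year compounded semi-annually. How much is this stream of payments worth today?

€787,703.88

This is an annuity due: 26 payments of €37,000.00 at the beginning of each six-month period.
Periodic rate r = 0.0335/2 per half-year; n is counted in half-years.
PV = PMT × [(1 − (1+r)^−n)/r] × (1+r) = 37,000 × [1 − (1+r)^−26] / r × (1+r) = €787,703.88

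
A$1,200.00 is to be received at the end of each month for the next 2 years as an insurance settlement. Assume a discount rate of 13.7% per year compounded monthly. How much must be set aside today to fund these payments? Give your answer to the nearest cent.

A$25,067.22

This is an ordinary annuity: 24 payments of A$1,200.00 at the end of each month.
Periodic rate r = 0.137/12 per month; n is counted in months.
PV = PMT × [(1 − (1+r)^−n)/r] = 1,200 × [1 − (1+r)^−24] / r = A$25,067.22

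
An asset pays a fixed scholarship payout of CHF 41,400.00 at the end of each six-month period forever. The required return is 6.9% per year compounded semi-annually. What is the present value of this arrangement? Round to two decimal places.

Periodic rate r = 0.069/2 per half-year.
Level perpetuity: PV = PMT / r = 41,400 / (0.069/2) = CHF 1,200,000.00.

CHF 1,200,000.00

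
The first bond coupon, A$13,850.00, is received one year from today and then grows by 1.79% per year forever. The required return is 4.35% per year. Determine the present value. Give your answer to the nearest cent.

Periodic rate r = 0.0435 per year.
Growing perpetuity (Gordon): PV = PMT₁ / (r − g) = 13,850 / (r − 0.0179) = A$541,015.62.

A$541,015.62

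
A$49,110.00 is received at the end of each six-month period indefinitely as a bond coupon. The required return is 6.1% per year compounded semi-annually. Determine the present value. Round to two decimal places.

Periodic rate r = 0.061/2 per half-year.
Level perpetuity: PV = PMT / r = 49,110 / (0.061/2) = A$1,610,163.93.

A$1,610,163.93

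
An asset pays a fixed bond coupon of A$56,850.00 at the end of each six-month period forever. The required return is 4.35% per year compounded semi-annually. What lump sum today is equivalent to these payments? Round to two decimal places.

A$2,613,793.10

Periodic rate r = 0.0435/2 per half-year.
Level perpetuity: PV = PMT / r = 56,850 / (0.0435/2) = A$2,613,793.10.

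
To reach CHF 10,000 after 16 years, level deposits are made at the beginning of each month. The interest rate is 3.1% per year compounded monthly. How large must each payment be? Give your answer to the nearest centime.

Level annuity due; solve FV = PMT × [((1+r)^n − 1)/r] × (1+r) for PMT.
Periodic rate r = 0.031/12 per month; n is counted in months.
With n = 192: PMT = 10,000 / ([((1+r)^n − 1)/r] × (1+r)) = CHF 40.19

CHF 40.19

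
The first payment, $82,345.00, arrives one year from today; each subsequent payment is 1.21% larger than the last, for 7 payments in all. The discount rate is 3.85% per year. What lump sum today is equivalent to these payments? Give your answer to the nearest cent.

$514,464.38

Periodic rate r = 0.0385 per year.
Growing ordinary annuity: PV = PMT₁ × [1 − ((1+g)/(1+r))^n] / (r − g) = 82,345 × [1 − ((1+0.0121)/(1+r))^7] / (r − 0.0121) = $514,464.38.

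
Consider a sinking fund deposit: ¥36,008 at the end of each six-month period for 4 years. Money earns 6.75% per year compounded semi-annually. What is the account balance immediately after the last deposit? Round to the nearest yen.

This is an ordinary annuity: 8 deposits of ¥36,008 at the end of each six-month period.
Periodic rate r = 0.0675/2 per half-year; n is counted in half-years.
FV = PMT × [((1+r)^n − 1)/r] = 36,008 × [(1+r)^8 − 1] / r = ¥324,488

¥324,488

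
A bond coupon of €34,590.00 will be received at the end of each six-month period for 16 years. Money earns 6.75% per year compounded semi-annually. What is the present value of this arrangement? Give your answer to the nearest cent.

This is an ordinary annuity: 32 payments of €34,590.00 at the end of each six-month period.
Periodic rate r = 0.0675/2 per half-year; n is counted in half-years.
PV = PMT × [(1 − (1+r)^−n)/r] = 34,590 × [1 − (1+r)^−32] / r = €670,581.62

€670,581.62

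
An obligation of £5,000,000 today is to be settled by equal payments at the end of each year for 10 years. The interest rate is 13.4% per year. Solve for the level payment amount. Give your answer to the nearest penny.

Level ordinary annuity; solve PV = PMT × [(1 − (1+r)^−n)/r] for PMT.
Periodic rate r = 0.134 per year.
With n = 10: PMT = 5,000,000 / ([(1 − (1+r)^−n)/r]) = £936,225.73

£936,225.73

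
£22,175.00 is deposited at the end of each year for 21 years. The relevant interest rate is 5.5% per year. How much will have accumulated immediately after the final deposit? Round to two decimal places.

This is an ordinary annuity: 21 deposits of £22,175.00 at the end of each year.
Periodic rate r = 0.055 per year.
FV = PMT × [((1+r)^n − 1)/r] = 22,175 × [(1+r)^21 − 1] / r = £837,906.22

£837,906.22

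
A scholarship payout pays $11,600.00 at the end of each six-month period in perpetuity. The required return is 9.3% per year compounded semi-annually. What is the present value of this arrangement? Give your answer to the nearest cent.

Periodic rate r = 0.093/2 per half-year.
Level perpetuity: PV = PMT / r = 11,600 / (0.093/2) = $249,462.37.

$249,462.37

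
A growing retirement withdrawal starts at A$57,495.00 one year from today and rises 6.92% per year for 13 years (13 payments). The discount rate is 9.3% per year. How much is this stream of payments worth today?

Periodic rate r = 0.093 per year.
Growing ordinary annuity: PV = PMT₁ × [1 − ((1+g)/(1+r))^n] / (r − g) = 57,495 × [1 − ((1+0.0692)/(1+r))^13] / (r − 0.0692) = A$601,254.65.

A$601,254.65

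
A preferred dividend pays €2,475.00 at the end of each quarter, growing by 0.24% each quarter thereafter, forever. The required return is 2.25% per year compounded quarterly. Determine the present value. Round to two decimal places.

€767,441.86

Periodic rate r = 0.0225/4 per quarter.
Growing perpetuity (Gordon): PV = PMT₁ / (r − g) = 2,475 / (r − 0.0024) = €767,441.86.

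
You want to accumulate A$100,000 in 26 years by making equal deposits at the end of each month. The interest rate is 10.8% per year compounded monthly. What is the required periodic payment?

Level ordinary annuity; solve FV = PMT × [((1+r)^n − 1)/r] for PMT.
Periodic rate r = 0.108/12 per month; n is counted in months.
With n = 312: PMT = 100,000 / ([((1+r)^n − 1)/r]) = A$58.56

A$58.56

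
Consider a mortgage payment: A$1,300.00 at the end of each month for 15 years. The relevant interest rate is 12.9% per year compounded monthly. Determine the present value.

A$103,283.68

This is an ordinary annuity: 180 payments of A$1,300.00 at the end of each month.
Periodic rate r = 0.129/12 per month; n is counted in months.
PV = PMT × [(1 − (1+r)^−n)/r] = 1,300 × [1 − (1+r)^−180] / r = A$103,283.68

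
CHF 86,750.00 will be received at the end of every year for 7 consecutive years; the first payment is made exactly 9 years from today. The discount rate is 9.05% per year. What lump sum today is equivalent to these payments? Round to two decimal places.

CHF 217,950.92

Ordinary annuity of 7 payments, first payment at period 9.
Periodic rate r = 0.0905 per year.
The ordinary-annuity PV formula values the stream one period before the first payment (period 8); discount that back 8 periods:
PV₀ = 86,750 × [1 − (1+r)^−7] / r × (1+r)^−8 = CHF 217,950.92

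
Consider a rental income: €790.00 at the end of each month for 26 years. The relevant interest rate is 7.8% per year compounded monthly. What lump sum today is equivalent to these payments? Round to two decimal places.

€105,438.88

This is an ordinary annuity: 312 payments of €790.00 at the end of each month.
Periodic rate r = 0.078/12 per month; n is counted in months.
PV = PMT × [(1 − (1+r)^−n)/r] = 790 × [1 − (1+r)^−312] / r = €105,438.88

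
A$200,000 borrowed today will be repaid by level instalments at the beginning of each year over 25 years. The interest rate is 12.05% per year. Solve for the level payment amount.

Level annuity due; solve PV = PMT × [(1 − (1+r)^−n)/r] × (1+r) for PMT.
Periodic rate r = 0.1205 per year.
With n = 25: PMT = 200,000 / ([(1 − (1+r)^−n)/r] × (1+r)) = A$22,836.68

A$22,836.68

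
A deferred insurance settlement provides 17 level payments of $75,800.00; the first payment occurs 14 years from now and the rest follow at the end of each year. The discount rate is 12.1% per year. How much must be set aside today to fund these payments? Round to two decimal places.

Ordinary annuity of 17 payments, first payment at period 14.
Periodic rate r = 0.121 per year.
The ordinary-annuity PV formula values the stream one period before the first payment (period 13); discount that back 13 periods:
PV₀ = 75,800 × [1 − (1+r)^−17] / r × (1+r)^−13 = $121,552.23

$121,552.23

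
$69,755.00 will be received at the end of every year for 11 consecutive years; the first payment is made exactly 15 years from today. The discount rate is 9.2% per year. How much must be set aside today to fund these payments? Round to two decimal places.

$137,152.83

Ordinary annuity of 11 payments, first payment at period 15.
Periodic rate r = 0.092 per year.
The ordinary-annuity PV formula values the stream one period before the first payment (period 14); discount that back 14 periods:
PV₀ = 69,755 × [1 − (1+r)^−11] / r × (1+r)^−14 = $137,152.83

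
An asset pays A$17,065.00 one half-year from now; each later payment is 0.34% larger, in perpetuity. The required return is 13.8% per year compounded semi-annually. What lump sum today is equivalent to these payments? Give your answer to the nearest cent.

Periodic rate r = 0.138/2 per half-year.
Growing perpetuity (Gordon): PV = PMT₁ / (r − g) = 17,065 / (r − 0.0034) = A$260,137.20.

A$260,137.20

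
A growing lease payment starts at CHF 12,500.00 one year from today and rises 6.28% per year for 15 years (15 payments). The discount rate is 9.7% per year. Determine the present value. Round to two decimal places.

Periodic rate r = 0.097 per year.
Growing ordinary annuity: PV = PMT₁ × [1 − ((1+g)/(1+r))^n] / (r − g) = 12,500 × [1 − ((1+0.0628)/(1+r))^15] / (r − 0.0628) = CHF 138,218.93.

CHF 138,218.93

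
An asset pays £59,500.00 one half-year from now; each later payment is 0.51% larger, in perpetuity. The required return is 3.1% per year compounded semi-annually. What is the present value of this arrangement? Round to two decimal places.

£5,721,153.85

Periodic rate r = 0.031/2 per half-year.
Growing perpetuity (Gordon): PV = PMT₁ / (r − g) = 59,500 / (r − 0.0051) = £5,721,153.85.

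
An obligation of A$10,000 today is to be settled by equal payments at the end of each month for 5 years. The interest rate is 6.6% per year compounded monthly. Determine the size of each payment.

A$196.13

Level ordinary annuity; solve PV = PMT × [(1 − (1+r)^−n)/r] for PMT.
Periodic rate r = 0.066/12 per month; n is counted in months.
With n = 60: PMT = 10,000 / ([(1 − (1+r)^−n)/r]) = A$196.13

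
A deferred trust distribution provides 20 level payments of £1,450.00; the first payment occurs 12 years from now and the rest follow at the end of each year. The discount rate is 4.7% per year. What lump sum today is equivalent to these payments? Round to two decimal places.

Ordinary annuity of 20 payments, first payment at period 12.
Periodic rate r = 0.047 per year.
The ordinary-annuity PV formula values the stream one period before the first payment (period 11); discount that back 11 periods:
PV₀ = 1,450 × [1 − (1+r)^−20] / r × (1+r)^−11 = £11,185.85

£11,185.85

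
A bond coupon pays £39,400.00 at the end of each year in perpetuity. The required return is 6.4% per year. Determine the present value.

£615,625.00

Periodic rate r = 0.064 per year.
Level perpetuity: PV = PMT / r = 39,400 / (0.064) = £615,625.00.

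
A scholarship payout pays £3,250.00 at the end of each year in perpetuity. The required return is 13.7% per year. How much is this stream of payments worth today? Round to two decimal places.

£23,722.63

Periodic rate r = 0.137 per year.
Level perpetuity: PV = PMT / r = 3,250 / (0.137) = £23,722.63.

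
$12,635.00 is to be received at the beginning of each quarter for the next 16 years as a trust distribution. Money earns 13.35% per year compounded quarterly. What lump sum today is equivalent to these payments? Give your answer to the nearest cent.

This is an annuity due: 64 payments of $12,635.00 at the beginning of each quarter.
Periodic rate r = 0.1335/4 per quarter; n is counted in quarters.
PV = PMT × [(1 − (1+r)^−n)/r] × (1+r) = 12,635 × [1 − (1+r)^−64] / r × (1+r) = $343,359.45

$343,359.45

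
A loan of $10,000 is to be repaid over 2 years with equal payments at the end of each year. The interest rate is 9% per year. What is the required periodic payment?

Level ordinary annuity; solve PV = PMT × [(1 − (1+r)^−n)/r] for PMT.
Periodic rate r = 0.09 per year.
With n = 2: PMT = 10,000 / ([(1 − (1+r)^−n)/r]) = $5,684.69

$5,684.69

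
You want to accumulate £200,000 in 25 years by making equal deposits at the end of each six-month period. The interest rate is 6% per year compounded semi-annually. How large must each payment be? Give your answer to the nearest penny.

£1,773.10

Level ordinary annuity; solve FV = PMT × [((1+r)^n − 1)/r] for PMT.
Periodic rate r = 0.06/2 per half-year; n is counted in half-years.
With n = 50: PMT = 200,000 / ([((1+r)^n − 1)/r]) = £1,773.10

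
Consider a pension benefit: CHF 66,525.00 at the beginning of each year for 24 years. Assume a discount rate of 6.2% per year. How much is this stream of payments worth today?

This is an annuity due: 24 payments of CHF 66,525.00 at the beginning of each year.
Periodic rate r = 0.062 per year.
PV = PMT × [(1 − (1+r)^−n)/r] × (1+r) = 66,525 × [1 − (1+r)^−24] / r × (1+r) = CHF 870,523.10

CHF 870,523.10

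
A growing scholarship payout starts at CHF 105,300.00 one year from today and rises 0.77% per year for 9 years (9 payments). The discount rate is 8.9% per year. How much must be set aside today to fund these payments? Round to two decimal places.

CHF 650,932.47

Periodic rate r = 0.089 per year.
Growing ordinary annuity: PV = PMT₁ × [1 − ((1+g)/(1+r))^n] / (r − g) = 105,300 × [1 − ((1+0.0077)/(1+r))^9] / (r − 0.0077) = CHF 650,932.47.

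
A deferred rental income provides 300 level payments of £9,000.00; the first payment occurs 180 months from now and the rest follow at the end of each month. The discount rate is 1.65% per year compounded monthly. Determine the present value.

£1,729,047.19

Ordinary annuity of 300 payments, first payment at period 180.
Periodic rate r = 0.0165/12 per month; n is counted in months.
The ordinary-annuity PV formula values the stream one period before the first payment (period 179); discount that back 179 periods:
PV₀ = 9,000 × [1 − (1+r)^−300] / r × (1+r)^−179 = £1,729,047.19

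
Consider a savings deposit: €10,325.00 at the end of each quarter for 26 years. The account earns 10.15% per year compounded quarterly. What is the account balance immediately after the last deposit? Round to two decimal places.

€5,104,826.20

This is an ordinary annuity: 104 deposits of €10,325.00 at the end of each quarter.
Periodic rate r = 0.1015/4 per quarter; n is counted in quarters.
FV = PMT × [((1+r)^n − 1)/r] = 10,325 × [(1+r)^104 − 1] / r = €5,104,826.20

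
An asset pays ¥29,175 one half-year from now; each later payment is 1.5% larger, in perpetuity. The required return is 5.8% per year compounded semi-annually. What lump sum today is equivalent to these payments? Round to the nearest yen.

Periodic rate r = 0.058/2 per half-year.
Growing perpetuity (Gordon): PV = PMT₁ / (r − g) = 29,175 / (r − 0.015) = ¥2,083,929.

¥2,083,929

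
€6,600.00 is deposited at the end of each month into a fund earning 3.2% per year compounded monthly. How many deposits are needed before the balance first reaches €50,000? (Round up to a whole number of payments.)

Periodic rate r = 0.032/12 per month; n is counted in months.
Ordinary annuity FV: 50,000 = 6,600 × [((1+r)^n − 1)/r].
(1+r)^n = 1 + 50,000 × r / 6,600, so n = ln(1 + 50,000·r/6,600) / ln(1+r) = 7.51.
Round up to a whole number of payments: n = 8.

8 payments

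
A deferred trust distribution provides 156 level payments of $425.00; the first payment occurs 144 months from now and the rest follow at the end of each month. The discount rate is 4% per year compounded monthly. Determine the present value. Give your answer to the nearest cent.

$32,081.77

Ordinary annuity of 156 payments, first payment at period 144.
Periodic rate r = 0.04/12 per month; n is counted in months.
The ordinary-annuity PV formula values the stream one period before the first payment (period 143); discount that back 143 periods:
PV₀ = 425 × [1 − (1+r)^−156] / r × (1+r)^−143 = $32,081.77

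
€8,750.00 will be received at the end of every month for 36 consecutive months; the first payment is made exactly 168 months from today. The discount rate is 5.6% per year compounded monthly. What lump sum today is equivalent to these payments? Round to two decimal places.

Ordinary annuity of 36 payments, first payment at period 168.
Periodic rate r = 0.056/12 per month; n is counted in months.
The ordinary-annuity PV formula values the stream one period before the first payment (period 167); discount that back 167 periods:
PV₀ = 8,750 × [1 − (1+r)^−36] / r × (1+r)^−167 = €132,965.40

€132,965.40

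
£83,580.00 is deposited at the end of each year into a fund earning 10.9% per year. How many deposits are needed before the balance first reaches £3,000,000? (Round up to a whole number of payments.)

Periodic rate r = 0.109 per year.
Ordinary annuity FV: 3,000,000 = 83,580 × [((1+r)^n − 1)/r].
(1+r)^n = 1 + 3,000,000 × r / 83,580, so n = ln(1 + 3,000,000·r/83,580) / ln(1+r) = 15.39.
Round up to a whole number of payments: n = 16.

16 payments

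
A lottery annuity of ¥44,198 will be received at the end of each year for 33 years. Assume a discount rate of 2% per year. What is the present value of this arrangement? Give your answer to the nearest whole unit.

¥1,060,247

This is an ordinary annuity: 33 payments of ¥44,198 at the end of each year.
Periodic rate r = 0.02 per year.
PV = PMT × [(1 − (1+r)^−n)/r] = 44,198 × [1 − (1+r)^−33] / r = ¥1,060,247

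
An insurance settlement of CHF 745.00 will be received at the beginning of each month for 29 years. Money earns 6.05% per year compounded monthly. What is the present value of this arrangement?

CHF 122,708.18

This is an annuity due: 348 payments of CHF 745.00 at the beginning of each month.
Periodic rate r = 0.0605/12 per month; n is counted in months.
PV = PMT × [(1 − (1+r)^−n)/r] × (1+r) = 745 × [1 − (1+r)^−348] / r × (1+r) = CHF 122,708.18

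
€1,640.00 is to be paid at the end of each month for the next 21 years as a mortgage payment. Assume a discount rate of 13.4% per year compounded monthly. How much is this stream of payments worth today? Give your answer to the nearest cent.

€137,920.50

This is an ordinary annuity: 252 payments of €1,640.00 at the end of each month.
Periodic rate r = 0.134/12 per month; n is counted in months.
PV = PMT × [(1 − (1+r)^−n)/r] = 1,640 × [1 − (1+r)^−252] / r = €137,920.50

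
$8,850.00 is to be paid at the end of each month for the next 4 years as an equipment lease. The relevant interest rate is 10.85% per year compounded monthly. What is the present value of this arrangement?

$343,386.09

This is an ordinary annuity: 48 payments of $8,850.00 at the end of each month.
Periodic rate r = 0.1085/12 per month; n is counted in months.
PV = PMT × [(1 − (1+r)^−n)/r] = 8,850 × [1 − (1+r)^−48] / r = $343,386.09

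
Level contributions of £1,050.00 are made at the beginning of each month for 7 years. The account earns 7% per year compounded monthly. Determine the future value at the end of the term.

This is an annuity due: 84 deposits of £1,050.00 at the beginning of each month.
Periodic rate r = 0.07/12 per month; n is counted in months.
FV = PMT × [((1+r)^n − 1)/r] × (1+r) = 1,050 × [(1+r)^84 − 1] / r × (1+r) = £114,060.42

£114,060.42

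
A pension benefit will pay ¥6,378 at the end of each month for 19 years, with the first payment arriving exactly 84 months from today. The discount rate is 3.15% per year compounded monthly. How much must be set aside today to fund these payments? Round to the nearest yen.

Ordinary annuity of 228 payments, first payment at period 84.
Periodic rate r = 0.0315/12 per month; n is counted in months.
The ordinary-annuity PV formula values the stream one period before the first payment (period 83); discount that back 83 periods:
PV₀ = 6,378 × [1 − (1+r)^−228] / r × (1+r)^−83 = ¥879,438

¥879,438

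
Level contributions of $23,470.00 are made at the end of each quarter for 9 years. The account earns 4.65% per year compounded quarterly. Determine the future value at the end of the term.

This is an ordinary annuity: 36 deposits of $23,470.00 at the end of each quarter.
Periodic rate r = 0.0465/4 per quarter; n is counted in quarters.
FV = PMT × [((1+r)^n − 1)/r] = 23,470 × [(1+r)^36 − 1] / r = $1,041,798.43

$1,041,798.43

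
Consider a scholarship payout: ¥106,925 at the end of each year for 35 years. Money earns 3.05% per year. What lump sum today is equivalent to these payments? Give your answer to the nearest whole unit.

This is an ordinary annuity: 35 payments of ¥106,925 at the end of each year.
Periodic rate r = 0.0305 per year.
PV = PMT × [(1 − (1+r)^−n)/r] = 106,925 × [1 − (1+r)^−35] / r = ¥2,280,841

¥2,280,841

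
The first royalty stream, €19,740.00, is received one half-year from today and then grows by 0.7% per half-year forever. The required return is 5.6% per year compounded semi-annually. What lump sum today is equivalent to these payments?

Periodic rate r = 0.056/2 per half-year.
Growing perpetuity (Gordon): PV = PMT₁ / (r − g) = 19,740 / (r − 0.007) = €940,000.00.

€940,000.00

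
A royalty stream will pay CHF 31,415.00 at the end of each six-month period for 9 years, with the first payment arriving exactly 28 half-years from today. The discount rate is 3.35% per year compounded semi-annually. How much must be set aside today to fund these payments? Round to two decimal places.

CHF 309,530.58

Ordinary annuity of 18 payments, first payment at period 28.
Periodic rate r = 0.0335/2 per half-year; n is counted in half-years.
The ordinary-annuity PV formula values the stream one period before the first payment (period 27); discount that back 27 periods:
PV₀ = 31,415 × [1 − (1+r)^−18] / r × (1+r)^−27 = CHF 309,530.58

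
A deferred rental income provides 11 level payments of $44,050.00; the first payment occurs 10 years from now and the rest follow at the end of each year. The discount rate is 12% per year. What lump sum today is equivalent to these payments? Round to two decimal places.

$94,319.59

Ordinary annuity of 11 payments, first payment at period 10.
Periodic rate r = 0.12 per year.
The ordinary-annuity PV formula values the stream one period before the first payment (period 9); discount that back 9 periods:
PV₀ = 44,050 × [1 − (1+r)^−11] / r × (1+r)^−9 = $94,319.59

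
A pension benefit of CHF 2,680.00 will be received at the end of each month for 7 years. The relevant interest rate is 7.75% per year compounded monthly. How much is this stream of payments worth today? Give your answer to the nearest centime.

CHF 173,328.69

This is an ordinary annuity: 84 payments of CHF 2,680.00 at the end of each month.
Periodic rate r = 0.0775/12 per month; n is counted in months.
PV = PMT × [(1 − (1+r)^−n)/r] = 2,680 × [1 − (1+r)^−84] / r = CHF 173,328.69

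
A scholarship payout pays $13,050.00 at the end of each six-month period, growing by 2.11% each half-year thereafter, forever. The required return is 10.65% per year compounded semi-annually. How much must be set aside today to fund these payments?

$405,909.80

Periodic rate r = 0.1065/2 per half-year.
Growing perpetuity (Gordon): PV = PMT₁ / (r − g) = 13,050 / (r − 0.0211) = $405,909.80.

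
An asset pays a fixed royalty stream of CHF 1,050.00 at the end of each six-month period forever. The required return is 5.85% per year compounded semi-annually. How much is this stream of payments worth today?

Periodic rate r = 0.0585/2 per half-year.
Level perpetuity: PV = PMT / r = 1,050 / (0.0585/2) = CHF 35,897.44.

CHF 35,897.44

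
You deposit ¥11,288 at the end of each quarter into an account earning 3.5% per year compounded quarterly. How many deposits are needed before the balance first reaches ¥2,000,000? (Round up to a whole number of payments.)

Periodic rate r = 0.035/4 per quarter; n is counted in quarters.
Ordinary annuity FV: 2,000,000 = 11,288 × [((1+r)^n − 1)/r].
(1+r)^n = 1 + 2,000,000 × r / 11,288, so n = ln(1 + 2,000,000·r/11,288) / ln(1+r) = 107.46.
Round up to a whole number of payments: n = 108.

108 payments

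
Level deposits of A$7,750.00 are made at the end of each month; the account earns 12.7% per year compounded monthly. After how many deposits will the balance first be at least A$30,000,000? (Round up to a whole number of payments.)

Periodic rate r = 0.127/12 per month; n is counted in months.
Ordinary annuity FV: 30,000,000 = 7,750 × [((1+r)^n − 1)/r].
(1+r)^n = 1 + 30,000,000 × r / 7,750, so n = ln(1 + 30,000,000·r/7,750) / ln(1+r) = 354.96.
Round up to a whole number of payments: n = 355.

355 payments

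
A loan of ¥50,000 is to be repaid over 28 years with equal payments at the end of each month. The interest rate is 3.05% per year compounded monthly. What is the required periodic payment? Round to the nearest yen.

Level ordinary annuity; solve PV = PMT × [(1 − (1+r)^−n)/r] for PMT.
Periodic rate r = 0.0305/12 per month; n is counted in months.
With n = 336: PMT = 50,000 / ([(1 − (1+r)^−n)/r]) = ¥221

¥221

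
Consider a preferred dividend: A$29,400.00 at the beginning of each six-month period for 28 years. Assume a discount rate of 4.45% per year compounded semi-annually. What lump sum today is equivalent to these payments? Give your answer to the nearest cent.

This is an annuity due: 56 payments of A$29,400.00 at the beginning of each six-month period.
Periodic rate r = 0.0445/2 per half-year; n is counted in half-years.
PV = PMT × [(1 − (1+r)^−n)/r] × (1+r) = 29,400 × [1 − (1+r)^−56] / r × (1+r) = A$956,857.59

A$956,857.59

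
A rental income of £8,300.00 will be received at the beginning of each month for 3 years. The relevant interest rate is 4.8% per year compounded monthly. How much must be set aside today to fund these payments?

This is an annuity due: 36 payments of £8,300.00 at the beginning of each month.
Periodic rate r = 0.048/12 per month; n is counted in months.
PV = PMT × [(1 − (1+r)^−n)/r] × (1+r) = 8,300 × [1 − (1+r)^−36] / r × (1+r) = £278,877.84

£278,877.84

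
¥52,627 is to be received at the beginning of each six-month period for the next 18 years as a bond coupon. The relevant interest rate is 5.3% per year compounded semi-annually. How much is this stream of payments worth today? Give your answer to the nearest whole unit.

¥1,243,493

This is an annuity due: 36 payments of ¥52,627 at the beginning of each six-month period.
Periodic rate r = 0.053/2 per half-year; n is counted in half-years.
PV = PMT × [(1 − (1+r)^−n)/r] × (1+r) = 52,627 × [1 − (1+r)^−36] / r × (1+r) = ¥1,243,493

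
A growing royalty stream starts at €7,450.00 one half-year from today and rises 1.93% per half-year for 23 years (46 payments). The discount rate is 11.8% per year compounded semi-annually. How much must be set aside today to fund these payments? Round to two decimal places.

Periodic rate r = 0.118/2 per half-year; n is counted in half-years.
Growing ordinary annuity: PV = PMT₁ × [1 − ((1+g)/(1+r))^n] / (r − g) = 7,450 × [1 − ((1+0.0193)/(1+r))^46] / (r − 0.0193) = €155,294.73.

€155,294.73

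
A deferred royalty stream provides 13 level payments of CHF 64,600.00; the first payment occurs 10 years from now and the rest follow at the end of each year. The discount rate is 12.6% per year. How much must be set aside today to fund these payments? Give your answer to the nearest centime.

Ordinary annuity of 13 payments, first payment at period 10.
Periodic rate r = 0.126 per year.
The ordinary-annuity PV formula values the stream one period before the first payment (period 9); discount that back 9 periods:
PV₀ = 64,600 × [1 − (1+r)^−13] / r × (1+r)^−9 = CHF 138,532.39

CHF 138,532.39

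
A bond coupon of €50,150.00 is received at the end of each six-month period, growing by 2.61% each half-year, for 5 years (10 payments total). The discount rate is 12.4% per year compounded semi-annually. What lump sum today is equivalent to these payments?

Periodic rate r = 0.124/2 per half-year; n is counted in half-years.
Growing ordinary annuity: PV = PMT₁ × [1 − ((1+g)/(1+r))^n] / (r − g) = 50,150 × [1 − ((1+0.0261)/(1+r))^10] / (r − 0.0261) = €406,495.87.

€406,495.87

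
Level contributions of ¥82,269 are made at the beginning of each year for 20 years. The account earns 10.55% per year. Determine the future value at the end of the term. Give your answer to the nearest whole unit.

¥5,545,855

This is an annuity due: 20 deposits of ¥82,269 at the beginning of each year.
Periodic rate r = 0.1055 per year.
FV = PMT × [((1+r)^n − 1)/r] × (1+r) = 82,269 × [(1+r)^20 − 1] / r × (1+r) = ¥5,545,855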